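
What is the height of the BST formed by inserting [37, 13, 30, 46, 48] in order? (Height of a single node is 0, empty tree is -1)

Insertion order: [37, 13, 30, 46, 48]
Tree (level-order array): [37, 13, 46, None, 30, None, 48]
Compute height bottom-up (empty subtree = -1):
  height(30) = 1 + max(-1, -1) = 0
  height(13) = 1 + max(-1, 0) = 1
  height(48) = 1 + max(-1, -1) = 0
  height(46) = 1 + max(-1, 0) = 1
  height(37) = 1 + max(1, 1) = 2
Height = 2


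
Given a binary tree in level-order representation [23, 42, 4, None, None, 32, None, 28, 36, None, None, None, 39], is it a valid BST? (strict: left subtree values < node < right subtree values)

Level-order array: [23, 42, 4, None, None, 32, None, 28, 36, None, None, None, 39]
Validate using subtree bounds (lo, hi): at each node, require lo < value < hi,
then recurse left with hi=value and right with lo=value.
Preorder trace (stopping at first violation):
  at node 23 with bounds (-inf, +inf): OK
  at node 42 with bounds (-inf, 23): VIOLATION
Node 42 violates its bound: not (-inf < 42 < 23).
Result: Not a valid BST


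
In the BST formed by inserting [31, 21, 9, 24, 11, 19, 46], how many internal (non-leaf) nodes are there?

Tree built from: [31, 21, 9, 24, 11, 19, 46]
Tree (level-order array): [31, 21, 46, 9, 24, None, None, None, 11, None, None, None, 19]
Rule: An internal node has at least one child.
Per-node child counts:
  node 31: 2 child(ren)
  node 21: 2 child(ren)
  node 9: 1 child(ren)
  node 11: 1 child(ren)
  node 19: 0 child(ren)
  node 24: 0 child(ren)
  node 46: 0 child(ren)
Matching nodes: [31, 21, 9, 11]
Count of internal (non-leaf) nodes: 4


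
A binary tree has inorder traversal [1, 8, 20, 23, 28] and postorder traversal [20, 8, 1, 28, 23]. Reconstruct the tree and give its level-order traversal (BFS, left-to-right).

Inorder:   [1, 8, 20, 23, 28]
Postorder: [20, 8, 1, 28, 23]
Algorithm: postorder visits root last, so walk postorder right-to-left;
each value is the root of the current inorder slice — split it at that
value, recurse on the right subtree first, then the left.
Recursive splits:
  root=23; inorder splits into left=[1, 8, 20], right=[28]
  root=28; inorder splits into left=[], right=[]
  root=1; inorder splits into left=[], right=[8, 20]
  root=8; inorder splits into left=[], right=[20]
  root=20; inorder splits into left=[], right=[]
Reconstructed level-order: [23, 1, 28, 8, 20]


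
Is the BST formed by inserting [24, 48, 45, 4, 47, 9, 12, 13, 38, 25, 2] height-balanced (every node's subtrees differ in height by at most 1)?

Tree (level-order array): [24, 4, 48, 2, 9, 45, None, None, None, None, 12, 38, 47, None, 13, 25]
Definition: a tree is height-balanced if, at every node, |h(left) - h(right)| <= 1 (empty subtree has height -1).
Bottom-up per-node check:
  node 2: h_left=-1, h_right=-1, diff=0 [OK], height=0
  node 13: h_left=-1, h_right=-1, diff=0 [OK], height=0
  node 12: h_left=-1, h_right=0, diff=1 [OK], height=1
  node 9: h_left=-1, h_right=1, diff=2 [FAIL (|-1-1|=2 > 1)], height=2
  node 4: h_left=0, h_right=2, diff=2 [FAIL (|0-2|=2 > 1)], height=3
  node 25: h_left=-1, h_right=-1, diff=0 [OK], height=0
  node 38: h_left=0, h_right=-1, diff=1 [OK], height=1
  node 47: h_left=-1, h_right=-1, diff=0 [OK], height=0
  node 45: h_left=1, h_right=0, diff=1 [OK], height=2
  node 48: h_left=2, h_right=-1, diff=3 [FAIL (|2--1|=3 > 1)], height=3
  node 24: h_left=3, h_right=3, diff=0 [OK], height=4
Node 9 violates the condition: |-1 - 1| = 2 > 1.
Result: Not balanced


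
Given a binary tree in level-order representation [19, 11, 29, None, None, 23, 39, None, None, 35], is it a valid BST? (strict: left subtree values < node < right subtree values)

Level-order array: [19, 11, 29, None, None, 23, 39, None, None, 35]
Validate using subtree bounds (lo, hi): at each node, require lo < value < hi,
then recurse left with hi=value and right with lo=value.
Preorder trace (stopping at first violation):
  at node 19 with bounds (-inf, +inf): OK
  at node 11 with bounds (-inf, 19): OK
  at node 29 with bounds (19, +inf): OK
  at node 23 with bounds (19, 29): OK
  at node 39 with bounds (29, +inf): OK
  at node 35 with bounds (29, 39): OK
No violation found at any node.
Result: Valid BST


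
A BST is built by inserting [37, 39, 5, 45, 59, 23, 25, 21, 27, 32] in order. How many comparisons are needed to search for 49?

Search path for 49: 37 -> 39 -> 45 -> 59
Found: False
Comparisons: 4


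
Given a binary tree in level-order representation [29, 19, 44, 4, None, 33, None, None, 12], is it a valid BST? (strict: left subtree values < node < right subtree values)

Level-order array: [29, 19, 44, 4, None, 33, None, None, 12]
Validate using subtree bounds (lo, hi): at each node, require lo < value < hi,
then recurse left with hi=value and right with lo=value.
Preorder trace (stopping at first violation):
  at node 29 with bounds (-inf, +inf): OK
  at node 19 with bounds (-inf, 29): OK
  at node 4 with bounds (-inf, 19): OK
  at node 12 with bounds (4, 19): OK
  at node 44 with bounds (29, +inf): OK
  at node 33 with bounds (29, 44): OK
No violation found at any node.
Result: Valid BST


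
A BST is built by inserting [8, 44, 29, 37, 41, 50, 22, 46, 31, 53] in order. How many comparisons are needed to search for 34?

Search path for 34: 8 -> 44 -> 29 -> 37 -> 31
Found: False
Comparisons: 5


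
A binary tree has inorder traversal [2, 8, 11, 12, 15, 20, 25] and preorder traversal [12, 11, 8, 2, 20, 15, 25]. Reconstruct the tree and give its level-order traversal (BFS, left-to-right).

Inorder:  [2, 8, 11, 12, 15, 20, 25]
Preorder: [12, 11, 8, 2, 20, 15, 25]
Algorithm: preorder visits root first, so consume preorder in order;
for each root, split the current inorder slice at that value into
left-subtree inorder and right-subtree inorder, then recurse.
Recursive splits:
  root=12; inorder splits into left=[2, 8, 11], right=[15, 20, 25]
  root=11; inorder splits into left=[2, 8], right=[]
  root=8; inorder splits into left=[2], right=[]
  root=2; inorder splits into left=[], right=[]
  root=20; inorder splits into left=[15], right=[25]
  root=15; inorder splits into left=[], right=[]
  root=25; inorder splits into left=[], right=[]
Reconstructed level-order: [12, 11, 20, 8, 15, 25, 2]


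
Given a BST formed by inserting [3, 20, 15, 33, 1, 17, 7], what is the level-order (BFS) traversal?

Tree insertion order: [3, 20, 15, 33, 1, 17, 7]
Tree (level-order array): [3, 1, 20, None, None, 15, 33, 7, 17]
BFS from the root, enqueuing left then right child of each popped node:
  queue [3] -> pop 3, enqueue [1, 20], visited so far: [3]
  queue [1, 20] -> pop 1, enqueue [none], visited so far: [3, 1]
  queue [20] -> pop 20, enqueue [15, 33], visited so far: [3, 1, 20]
  queue [15, 33] -> pop 15, enqueue [7, 17], visited so far: [3, 1, 20, 15]
  queue [33, 7, 17] -> pop 33, enqueue [none], visited so far: [3, 1, 20, 15, 33]
  queue [7, 17] -> pop 7, enqueue [none], visited so far: [3, 1, 20, 15, 33, 7]
  queue [17] -> pop 17, enqueue [none], visited so far: [3, 1, 20, 15, 33, 7, 17]
Result: [3, 1, 20, 15, 33, 7, 17]


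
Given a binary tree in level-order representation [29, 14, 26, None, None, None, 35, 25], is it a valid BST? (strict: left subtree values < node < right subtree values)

Level-order array: [29, 14, 26, None, None, None, 35, 25]
Validate using subtree bounds (lo, hi): at each node, require lo < value < hi,
then recurse left with hi=value and right with lo=value.
Preorder trace (stopping at first violation):
  at node 29 with bounds (-inf, +inf): OK
  at node 14 with bounds (-inf, 29): OK
  at node 26 with bounds (29, +inf): VIOLATION
Node 26 violates its bound: not (29 < 26 < +inf).
Result: Not a valid BST


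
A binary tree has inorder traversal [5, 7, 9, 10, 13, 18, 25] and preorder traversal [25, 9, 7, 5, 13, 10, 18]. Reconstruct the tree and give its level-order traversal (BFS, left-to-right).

Inorder:  [5, 7, 9, 10, 13, 18, 25]
Preorder: [25, 9, 7, 5, 13, 10, 18]
Algorithm: preorder visits root first, so consume preorder in order;
for each root, split the current inorder slice at that value into
left-subtree inorder and right-subtree inorder, then recurse.
Recursive splits:
  root=25; inorder splits into left=[5, 7, 9, 10, 13, 18], right=[]
  root=9; inorder splits into left=[5, 7], right=[10, 13, 18]
  root=7; inorder splits into left=[5], right=[]
  root=5; inorder splits into left=[], right=[]
  root=13; inorder splits into left=[10], right=[18]
  root=10; inorder splits into left=[], right=[]
  root=18; inorder splits into left=[], right=[]
Reconstructed level-order: [25, 9, 7, 13, 5, 10, 18]


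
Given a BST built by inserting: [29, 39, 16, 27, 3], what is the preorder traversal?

Tree insertion order: [29, 39, 16, 27, 3]
Tree (level-order array): [29, 16, 39, 3, 27]
Preorder traversal: [29, 16, 3, 27, 39]


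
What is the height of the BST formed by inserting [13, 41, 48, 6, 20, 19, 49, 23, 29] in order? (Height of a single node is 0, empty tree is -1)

Insertion order: [13, 41, 48, 6, 20, 19, 49, 23, 29]
Tree (level-order array): [13, 6, 41, None, None, 20, 48, 19, 23, None, 49, None, None, None, 29]
Compute height bottom-up (empty subtree = -1):
  height(6) = 1 + max(-1, -1) = 0
  height(19) = 1 + max(-1, -1) = 0
  height(29) = 1 + max(-1, -1) = 0
  height(23) = 1 + max(-1, 0) = 1
  height(20) = 1 + max(0, 1) = 2
  height(49) = 1 + max(-1, -1) = 0
  height(48) = 1 + max(-1, 0) = 1
  height(41) = 1 + max(2, 1) = 3
  height(13) = 1 + max(0, 3) = 4
Height = 4


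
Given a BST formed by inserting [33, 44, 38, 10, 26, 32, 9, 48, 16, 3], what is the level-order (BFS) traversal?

Tree insertion order: [33, 44, 38, 10, 26, 32, 9, 48, 16, 3]
Tree (level-order array): [33, 10, 44, 9, 26, 38, 48, 3, None, 16, 32]
BFS from the root, enqueuing left then right child of each popped node:
  queue [33] -> pop 33, enqueue [10, 44], visited so far: [33]
  queue [10, 44] -> pop 10, enqueue [9, 26], visited so far: [33, 10]
  queue [44, 9, 26] -> pop 44, enqueue [38, 48], visited so far: [33, 10, 44]
  queue [9, 26, 38, 48] -> pop 9, enqueue [3], visited so far: [33, 10, 44, 9]
  queue [26, 38, 48, 3] -> pop 26, enqueue [16, 32], visited so far: [33, 10, 44, 9, 26]
  queue [38, 48, 3, 16, 32] -> pop 38, enqueue [none], visited so far: [33, 10, 44, 9, 26, 38]
  queue [48, 3, 16, 32] -> pop 48, enqueue [none], visited so far: [33, 10, 44, 9, 26, 38, 48]
  queue [3, 16, 32] -> pop 3, enqueue [none], visited so far: [33, 10, 44, 9, 26, 38, 48, 3]
  queue [16, 32] -> pop 16, enqueue [none], visited so far: [33, 10, 44, 9, 26, 38, 48, 3, 16]
  queue [32] -> pop 32, enqueue [none], visited so far: [33, 10, 44, 9, 26, 38, 48, 3, 16, 32]
Result: [33, 10, 44, 9, 26, 38, 48, 3, 16, 32]


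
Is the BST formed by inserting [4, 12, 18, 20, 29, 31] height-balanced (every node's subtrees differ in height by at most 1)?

Tree (level-order array): [4, None, 12, None, 18, None, 20, None, 29, None, 31]
Definition: a tree is height-balanced if, at every node, |h(left) - h(right)| <= 1 (empty subtree has height -1).
Bottom-up per-node check:
  node 31: h_left=-1, h_right=-1, diff=0 [OK], height=0
  node 29: h_left=-1, h_right=0, diff=1 [OK], height=1
  node 20: h_left=-1, h_right=1, diff=2 [FAIL (|-1-1|=2 > 1)], height=2
  node 18: h_left=-1, h_right=2, diff=3 [FAIL (|-1-2|=3 > 1)], height=3
  node 12: h_left=-1, h_right=3, diff=4 [FAIL (|-1-3|=4 > 1)], height=4
  node 4: h_left=-1, h_right=4, diff=5 [FAIL (|-1-4|=5 > 1)], height=5
Node 20 violates the condition: |-1 - 1| = 2 > 1.
Result: Not balanced


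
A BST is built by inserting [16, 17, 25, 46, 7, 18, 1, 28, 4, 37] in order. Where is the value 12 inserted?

Starting tree (level order): [16, 7, 17, 1, None, None, 25, None, 4, 18, 46, None, None, None, None, 28, None, None, 37]
Insertion path: 16 -> 7
Result: insert 12 as right child of 7
Final tree (level order): [16, 7, 17, 1, 12, None, 25, None, 4, None, None, 18, 46, None, None, None, None, 28, None, None, 37]


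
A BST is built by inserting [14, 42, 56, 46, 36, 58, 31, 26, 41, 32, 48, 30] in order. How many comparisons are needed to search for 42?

Search path for 42: 14 -> 42
Found: True
Comparisons: 2


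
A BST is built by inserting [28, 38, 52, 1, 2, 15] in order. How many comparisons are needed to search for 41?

Search path for 41: 28 -> 38 -> 52
Found: False
Comparisons: 3


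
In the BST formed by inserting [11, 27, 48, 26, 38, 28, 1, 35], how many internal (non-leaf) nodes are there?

Tree built from: [11, 27, 48, 26, 38, 28, 1, 35]
Tree (level-order array): [11, 1, 27, None, None, 26, 48, None, None, 38, None, 28, None, None, 35]
Rule: An internal node has at least one child.
Per-node child counts:
  node 11: 2 child(ren)
  node 1: 0 child(ren)
  node 27: 2 child(ren)
  node 26: 0 child(ren)
  node 48: 1 child(ren)
  node 38: 1 child(ren)
  node 28: 1 child(ren)
  node 35: 0 child(ren)
Matching nodes: [11, 27, 48, 38, 28]
Count of internal (non-leaf) nodes: 5


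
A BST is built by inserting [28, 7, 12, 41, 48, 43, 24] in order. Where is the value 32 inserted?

Starting tree (level order): [28, 7, 41, None, 12, None, 48, None, 24, 43]
Insertion path: 28 -> 41
Result: insert 32 as left child of 41
Final tree (level order): [28, 7, 41, None, 12, 32, 48, None, 24, None, None, 43]


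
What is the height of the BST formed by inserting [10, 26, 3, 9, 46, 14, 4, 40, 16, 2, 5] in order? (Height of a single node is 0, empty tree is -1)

Insertion order: [10, 26, 3, 9, 46, 14, 4, 40, 16, 2, 5]
Tree (level-order array): [10, 3, 26, 2, 9, 14, 46, None, None, 4, None, None, 16, 40, None, None, 5]
Compute height bottom-up (empty subtree = -1):
  height(2) = 1 + max(-1, -1) = 0
  height(5) = 1 + max(-1, -1) = 0
  height(4) = 1 + max(-1, 0) = 1
  height(9) = 1 + max(1, -1) = 2
  height(3) = 1 + max(0, 2) = 3
  height(16) = 1 + max(-1, -1) = 0
  height(14) = 1 + max(-1, 0) = 1
  height(40) = 1 + max(-1, -1) = 0
  height(46) = 1 + max(0, -1) = 1
  height(26) = 1 + max(1, 1) = 2
  height(10) = 1 + max(3, 2) = 4
Height = 4


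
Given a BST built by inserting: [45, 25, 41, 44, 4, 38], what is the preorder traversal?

Tree insertion order: [45, 25, 41, 44, 4, 38]
Tree (level-order array): [45, 25, None, 4, 41, None, None, 38, 44]
Preorder traversal: [45, 25, 4, 41, 38, 44]


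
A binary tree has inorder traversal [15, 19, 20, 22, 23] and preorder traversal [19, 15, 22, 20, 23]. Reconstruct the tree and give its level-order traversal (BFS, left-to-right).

Inorder:  [15, 19, 20, 22, 23]
Preorder: [19, 15, 22, 20, 23]
Algorithm: preorder visits root first, so consume preorder in order;
for each root, split the current inorder slice at that value into
left-subtree inorder and right-subtree inorder, then recurse.
Recursive splits:
  root=19; inorder splits into left=[15], right=[20, 22, 23]
  root=15; inorder splits into left=[], right=[]
  root=22; inorder splits into left=[20], right=[23]
  root=20; inorder splits into left=[], right=[]
  root=23; inorder splits into left=[], right=[]
Reconstructed level-order: [19, 15, 22, 20, 23]


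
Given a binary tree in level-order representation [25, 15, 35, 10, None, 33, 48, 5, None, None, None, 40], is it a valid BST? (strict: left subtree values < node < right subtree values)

Level-order array: [25, 15, 35, 10, None, 33, 48, 5, None, None, None, 40]
Validate using subtree bounds (lo, hi): at each node, require lo < value < hi,
then recurse left with hi=value and right with lo=value.
Preorder trace (stopping at first violation):
  at node 25 with bounds (-inf, +inf): OK
  at node 15 with bounds (-inf, 25): OK
  at node 10 with bounds (-inf, 15): OK
  at node 5 with bounds (-inf, 10): OK
  at node 35 with bounds (25, +inf): OK
  at node 33 with bounds (25, 35): OK
  at node 48 with bounds (35, +inf): OK
  at node 40 with bounds (35, 48): OK
No violation found at any node.
Result: Valid BST


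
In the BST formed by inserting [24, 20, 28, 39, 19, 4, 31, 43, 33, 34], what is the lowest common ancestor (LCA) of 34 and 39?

Tree insertion order: [24, 20, 28, 39, 19, 4, 31, 43, 33, 34]
Tree (level-order array): [24, 20, 28, 19, None, None, 39, 4, None, 31, 43, None, None, None, 33, None, None, None, 34]
In a BST, the LCA of p=34, q=39 is the first node v on the
root-to-leaf path with p <= v <= q (go left if both < v, right if both > v).
Walk from root:
  at 24: both 34 and 39 > 24, go right
  at 28: both 34 and 39 > 28, go right
  at 39: 34 <= 39 <= 39, this is the LCA
LCA = 39


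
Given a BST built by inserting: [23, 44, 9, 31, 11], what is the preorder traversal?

Tree insertion order: [23, 44, 9, 31, 11]
Tree (level-order array): [23, 9, 44, None, 11, 31]
Preorder traversal: [23, 9, 11, 44, 31]


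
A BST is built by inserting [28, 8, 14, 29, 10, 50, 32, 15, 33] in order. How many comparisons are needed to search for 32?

Search path for 32: 28 -> 29 -> 50 -> 32
Found: True
Comparisons: 4


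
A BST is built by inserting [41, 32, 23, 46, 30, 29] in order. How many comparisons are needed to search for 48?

Search path for 48: 41 -> 46
Found: False
Comparisons: 2


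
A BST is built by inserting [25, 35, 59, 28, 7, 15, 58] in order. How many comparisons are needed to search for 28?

Search path for 28: 25 -> 35 -> 28
Found: True
Comparisons: 3


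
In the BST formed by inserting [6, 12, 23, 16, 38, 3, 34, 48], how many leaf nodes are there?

Tree built from: [6, 12, 23, 16, 38, 3, 34, 48]
Tree (level-order array): [6, 3, 12, None, None, None, 23, 16, 38, None, None, 34, 48]
Rule: A leaf has 0 children.
Per-node child counts:
  node 6: 2 child(ren)
  node 3: 0 child(ren)
  node 12: 1 child(ren)
  node 23: 2 child(ren)
  node 16: 0 child(ren)
  node 38: 2 child(ren)
  node 34: 0 child(ren)
  node 48: 0 child(ren)
Matching nodes: [3, 16, 34, 48]
Count of leaf nodes: 4


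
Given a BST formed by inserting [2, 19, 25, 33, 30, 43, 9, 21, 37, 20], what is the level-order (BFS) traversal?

Tree insertion order: [2, 19, 25, 33, 30, 43, 9, 21, 37, 20]
Tree (level-order array): [2, None, 19, 9, 25, None, None, 21, 33, 20, None, 30, 43, None, None, None, None, 37]
BFS from the root, enqueuing left then right child of each popped node:
  queue [2] -> pop 2, enqueue [19], visited so far: [2]
  queue [19] -> pop 19, enqueue [9, 25], visited so far: [2, 19]
  queue [9, 25] -> pop 9, enqueue [none], visited so far: [2, 19, 9]
  queue [25] -> pop 25, enqueue [21, 33], visited so far: [2, 19, 9, 25]
  queue [21, 33] -> pop 21, enqueue [20], visited so far: [2, 19, 9, 25, 21]
  queue [33, 20] -> pop 33, enqueue [30, 43], visited so far: [2, 19, 9, 25, 21, 33]
  queue [20, 30, 43] -> pop 20, enqueue [none], visited so far: [2, 19, 9, 25, 21, 33, 20]
  queue [30, 43] -> pop 30, enqueue [none], visited so far: [2, 19, 9, 25, 21, 33, 20, 30]
  queue [43] -> pop 43, enqueue [37], visited so far: [2, 19, 9, 25, 21, 33, 20, 30, 43]
  queue [37] -> pop 37, enqueue [none], visited so far: [2, 19, 9, 25, 21, 33, 20, 30, 43, 37]
Result: [2, 19, 9, 25, 21, 33, 20, 30, 43, 37]


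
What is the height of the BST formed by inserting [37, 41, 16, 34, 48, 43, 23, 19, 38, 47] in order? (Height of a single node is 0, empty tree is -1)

Insertion order: [37, 41, 16, 34, 48, 43, 23, 19, 38, 47]
Tree (level-order array): [37, 16, 41, None, 34, 38, 48, 23, None, None, None, 43, None, 19, None, None, 47]
Compute height bottom-up (empty subtree = -1):
  height(19) = 1 + max(-1, -1) = 0
  height(23) = 1 + max(0, -1) = 1
  height(34) = 1 + max(1, -1) = 2
  height(16) = 1 + max(-1, 2) = 3
  height(38) = 1 + max(-1, -1) = 0
  height(47) = 1 + max(-1, -1) = 0
  height(43) = 1 + max(-1, 0) = 1
  height(48) = 1 + max(1, -1) = 2
  height(41) = 1 + max(0, 2) = 3
  height(37) = 1 + max(3, 3) = 4
Height = 4


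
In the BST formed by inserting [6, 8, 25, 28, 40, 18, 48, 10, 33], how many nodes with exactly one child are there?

Tree built from: [6, 8, 25, 28, 40, 18, 48, 10, 33]
Tree (level-order array): [6, None, 8, None, 25, 18, 28, 10, None, None, 40, None, None, 33, 48]
Rule: These are nodes with exactly 1 non-null child.
Per-node child counts:
  node 6: 1 child(ren)
  node 8: 1 child(ren)
  node 25: 2 child(ren)
  node 18: 1 child(ren)
  node 10: 0 child(ren)
  node 28: 1 child(ren)
  node 40: 2 child(ren)
  node 33: 0 child(ren)
  node 48: 0 child(ren)
Matching nodes: [6, 8, 18, 28]
Count of nodes with exactly one child: 4


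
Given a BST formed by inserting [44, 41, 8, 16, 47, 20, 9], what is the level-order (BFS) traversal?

Tree insertion order: [44, 41, 8, 16, 47, 20, 9]
Tree (level-order array): [44, 41, 47, 8, None, None, None, None, 16, 9, 20]
BFS from the root, enqueuing left then right child of each popped node:
  queue [44] -> pop 44, enqueue [41, 47], visited so far: [44]
  queue [41, 47] -> pop 41, enqueue [8], visited so far: [44, 41]
  queue [47, 8] -> pop 47, enqueue [none], visited so far: [44, 41, 47]
  queue [8] -> pop 8, enqueue [16], visited so far: [44, 41, 47, 8]
  queue [16] -> pop 16, enqueue [9, 20], visited so far: [44, 41, 47, 8, 16]
  queue [9, 20] -> pop 9, enqueue [none], visited so far: [44, 41, 47, 8, 16, 9]
  queue [20] -> pop 20, enqueue [none], visited so far: [44, 41, 47, 8, 16, 9, 20]
Result: [44, 41, 47, 8, 16, 9, 20]


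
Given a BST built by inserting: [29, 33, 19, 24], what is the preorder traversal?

Tree insertion order: [29, 33, 19, 24]
Tree (level-order array): [29, 19, 33, None, 24]
Preorder traversal: [29, 19, 24, 33]


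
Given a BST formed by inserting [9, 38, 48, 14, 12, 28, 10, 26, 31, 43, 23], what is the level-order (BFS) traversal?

Tree insertion order: [9, 38, 48, 14, 12, 28, 10, 26, 31, 43, 23]
Tree (level-order array): [9, None, 38, 14, 48, 12, 28, 43, None, 10, None, 26, 31, None, None, None, None, 23]
BFS from the root, enqueuing left then right child of each popped node:
  queue [9] -> pop 9, enqueue [38], visited so far: [9]
  queue [38] -> pop 38, enqueue [14, 48], visited so far: [9, 38]
  queue [14, 48] -> pop 14, enqueue [12, 28], visited so far: [9, 38, 14]
  queue [48, 12, 28] -> pop 48, enqueue [43], visited so far: [9, 38, 14, 48]
  queue [12, 28, 43] -> pop 12, enqueue [10], visited so far: [9, 38, 14, 48, 12]
  queue [28, 43, 10] -> pop 28, enqueue [26, 31], visited so far: [9, 38, 14, 48, 12, 28]
  queue [43, 10, 26, 31] -> pop 43, enqueue [none], visited so far: [9, 38, 14, 48, 12, 28, 43]
  queue [10, 26, 31] -> pop 10, enqueue [none], visited so far: [9, 38, 14, 48, 12, 28, 43, 10]
  queue [26, 31] -> pop 26, enqueue [23], visited so far: [9, 38, 14, 48, 12, 28, 43, 10, 26]
  queue [31, 23] -> pop 31, enqueue [none], visited so far: [9, 38, 14, 48, 12, 28, 43, 10, 26, 31]
  queue [23] -> pop 23, enqueue [none], visited so far: [9, 38, 14, 48, 12, 28, 43, 10, 26, 31, 23]
Result: [9, 38, 14, 48, 12, 28, 43, 10, 26, 31, 23]


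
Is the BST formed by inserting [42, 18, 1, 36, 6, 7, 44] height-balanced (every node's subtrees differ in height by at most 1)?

Tree (level-order array): [42, 18, 44, 1, 36, None, None, None, 6, None, None, None, 7]
Definition: a tree is height-balanced if, at every node, |h(left) - h(right)| <= 1 (empty subtree has height -1).
Bottom-up per-node check:
  node 7: h_left=-1, h_right=-1, diff=0 [OK], height=0
  node 6: h_left=-1, h_right=0, diff=1 [OK], height=1
  node 1: h_left=-1, h_right=1, diff=2 [FAIL (|-1-1|=2 > 1)], height=2
  node 36: h_left=-1, h_right=-1, diff=0 [OK], height=0
  node 18: h_left=2, h_right=0, diff=2 [FAIL (|2-0|=2 > 1)], height=3
  node 44: h_left=-1, h_right=-1, diff=0 [OK], height=0
  node 42: h_left=3, h_right=0, diff=3 [FAIL (|3-0|=3 > 1)], height=4
Node 1 violates the condition: |-1 - 1| = 2 > 1.
Result: Not balanced


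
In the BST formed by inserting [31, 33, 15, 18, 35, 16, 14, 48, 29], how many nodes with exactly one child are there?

Tree built from: [31, 33, 15, 18, 35, 16, 14, 48, 29]
Tree (level-order array): [31, 15, 33, 14, 18, None, 35, None, None, 16, 29, None, 48]
Rule: These are nodes with exactly 1 non-null child.
Per-node child counts:
  node 31: 2 child(ren)
  node 15: 2 child(ren)
  node 14: 0 child(ren)
  node 18: 2 child(ren)
  node 16: 0 child(ren)
  node 29: 0 child(ren)
  node 33: 1 child(ren)
  node 35: 1 child(ren)
  node 48: 0 child(ren)
Matching nodes: [33, 35]
Count of nodes with exactly one child: 2


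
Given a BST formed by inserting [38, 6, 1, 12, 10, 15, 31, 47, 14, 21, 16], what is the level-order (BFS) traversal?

Tree insertion order: [38, 6, 1, 12, 10, 15, 31, 47, 14, 21, 16]
Tree (level-order array): [38, 6, 47, 1, 12, None, None, None, None, 10, 15, None, None, 14, 31, None, None, 21, None, 16]
BFS from the root, enqueuing left then right child of each popped node:
  queue [38] -> pop 38, enqueue [6, 47], visited so far: [38]
  queue [6, 47] -> pop 6, enqueue [1, 12], visited so far: [38, 6]
  queue [47, 1, 12] -> pop 47, enqueue [none], visited so far: [38, 6, 47]
  queue [1, 12] -> pop 1, enqueue [none], visited so far: [38, 6, 47, 1]
  queue [12] -> pop 12, enqueue [10, 15], visited so far: [38, 6, 47, 1, 12]
  queue [10, 15] -> pop 10, enqueue [none], visited so far: [38, 6, 47, 1, 12, 10]
  queue [15] -> pop 15, enqueue [14, 31], visited so far: [38, 6, 47, 1, 12, 10, 15]
  queue [14, 31] -> pop 14, enqueue [none], visited so far: [38, 6, 47, 1, 12, 10, 15, 14]
  queue [31] -> pop 31, enqueue [21], visited so far: [38, 6, 47, 1, 12, 10, 15, 14, 31]
  queue [21] -> pop 21, enqueue [16], visited so far: [38, 6, 47, 1, 12, 10, 15, 14, 31, 21]
  queue [16] -> pop 16, enqueue [none], visited so far: [38, 6, 47, 1, 12, 10, 15, 14, 31, 21, 16]
Result: [38, 6, 47, 1, 12, 10, 15, 14, 31, 21, 16]


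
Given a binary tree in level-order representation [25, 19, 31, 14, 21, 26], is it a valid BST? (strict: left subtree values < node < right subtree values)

Level-order array: [25, 19, 31, 14, 21, 26]
Validate using subtree bounds (lo, hi): at each node, require lo < value < hi,
then recurse left with hi=value and right with lo=value.
Preorder trace (stopping at first violation):
  at node 25 with bounds (-inf, +inf): OK
  at node 19 with bounds (-inf, 25): OK
  at node 14 with bounds (-inf, 19): OK
  at node 21 with bounds (19, 25): OK
  at node 31 with bounds (25, +inf): OK
  at node 26 with bounds (25, 31): OK
No violation found at any node.
Result: Valid BST


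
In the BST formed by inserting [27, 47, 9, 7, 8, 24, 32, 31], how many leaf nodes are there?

Tree built from: [27, 47, 9, 7, 8, 24, 32, 31]
Tree (level-order array): [27, 9, 47, 7, 24, 32, None, None, 8, None, None, 31]
Rule: A leaf has 0 children.
Per-node child counts:
  node 27: 2 child(ren)
  node 9: 2 child(ren)
  node 7: 1 child(ren)
  node 8: 0 child(ren)
  node 24: 0 child(ren)
  node 47: 1 child(ren)
  node 32: 1 child(ren)
  node 31: 0 child(ren)
Matching nodes: [8, 24, 31]
Count of leaf nodes: 3


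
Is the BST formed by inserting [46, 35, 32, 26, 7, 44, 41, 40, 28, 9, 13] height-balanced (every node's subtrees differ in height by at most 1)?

Tree (level-order array): [46, 35, None, 32, 44, 26, None, 41, None, 7, 28, 40, None, None, 9, None, None, None, None, None, 13]
Definition: a tree is height-balanced if, at every node, |h(left) - h(right)| <= 1 (empty subtree has height -1).
Bottom-up per-node check:
  node 13: h_left=-1, h_right=-1, diff=0 [OK], height=0
  node 9: h_left=-1, h_right=0, diff=1 [OK], height=1
  node 7: h_left=-1, h_right=1, diff=2 [FAIL (|-1-1|=2 > 1)], height=2
  node 28: h_left=-1, h_right=-1, diff=0 [OK], height=0
  node 26: h_left=2, h_right=0, diff=2 [FAIL (|2-0|=2 > 1)], height=3
  node 32: h_left=3, h_right=-1, diff=4 [FAIL (|3--1|=4 > 1)], height=4
  node 40: h_left=-1, h_right=-1, diff=0 [OK], height=0
  node 41: h_left=0, h_right=-1, diff=1 [OK], height=1
  node 44: h_left=1, h_right=-1, diff=2 [FAIL (|1--1|=2 > 1)], height=2
  node 35: h_left=4, h_right=2, diff=2 [FAIL (|4-2|=2 > 1)], height=5
  node 46: h_left=5, h_right=-1, diff=6 [FAIL (|5--1|=6 > 1)], height=6
Node 7 violates the condition: |-1 - 1| = 2 > 1.
Result: Not balanced


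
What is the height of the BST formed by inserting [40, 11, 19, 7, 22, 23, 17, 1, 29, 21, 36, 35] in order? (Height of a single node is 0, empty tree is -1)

Insertion order: [40, 11, 19, 7, 22, 23, 17, 1, 29, 21, 36, 35]
Tree (level-order array): [40, 11, None, 7, 19, 1, None, 17, 22, None, None, None, None, 21, 23, None, None, None, 29, None, 36, 35]
Compute height bottom-up (empty subtree = -1):
  height(1) = 1 + max(-1, -1) = 0
  height(7) = 1 + max(0, -1) = 1
  height(17) = 1 + max(-1, -1) = 0
  height(21) = 1 + max(-1, -1) = 0
  height(35) = 1 + max(-1, -1) = 0
  height(36) = 1 + max(0, -1) = 1
  height(29) = 1 + max(-1, 1) = 2
  height(23) = 1 + max(-1, 2) = 3
  height(22) = 1 + max(0, 3) = 4
  height(19) = 1 + max(0, 4) = 5
  height(11) = 1 + max(1, 5) = 6
  height(40) = 1 + max(6, -1) = 7
Height = 7


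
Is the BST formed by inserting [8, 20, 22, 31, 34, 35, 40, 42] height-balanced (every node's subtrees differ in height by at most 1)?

Tree (level-order array): [8, None, 20, None, 22, None, 31, None, 34, None, 35, None, 40, None, 42]
Definition: a tree is height-balanced if, at every node, |h(left) - h(right)| <= 1 (empty subtree has height -1).
Bottom-up per-node check:
  node 42: h_left=-1, h_right=-1, diff=0 [OK], height=0
  node 40: h_left=-1, h_right=0, diff=1 [OK], height=1
  node 35: h_left=-1, h_right=1, diff=2 [FAIL (|-1-1|=2 > 1)], height=2
  node 34: h_left=-1, h_right=2, diff=3 [FAIL (|-1-2|=3 > 1)], height=3
  node 31: h_left=-1, h_right=3, diff=4 [FAIL (|-1-3|=4 > 1)], height=4
  node 22: h_left=-1, h_right=4, diff=5 [FAIL (|-1-4|=5 > 1)], height=5
  node 20: h_left=-1, h_right=5, diff=6 [FAIL (|-1-5|=6 > 1)], height=6
  node 8: h_left=-1, h_right=6, diff=7 [FAIL (|-1-6|=7 > 1)], height=7
Node 35 violates the condition: |-1 - 1| = 2 > 1.
Result: Not balanced


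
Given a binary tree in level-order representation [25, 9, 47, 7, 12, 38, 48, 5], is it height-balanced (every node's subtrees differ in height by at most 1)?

Tree (level-order array): [25, 9, 47, 7, 12, 38, 48, 5]
Definition: a tree is height-balanced if, at every node, |h(left) - h(right)| <= 1 (empty subtree has height -1).
Bottom-up per-node check:
  node 5: h_left=-1, h_right=-1, diff=0 [OK], height=0
  node 7: h_left=0, h_right=-1, diff=1 [OK], height=1
  node 12: h_left=-1, h_right=-1, diff=0 [OK], height=0
  node 9: h_left=1, h_right=0, diff=1 [OK], height=2
  node 38: h_left=-1, h_right=-1, diff=0 [OK], height=0
  node 48: h_left=-1, h_right=-1, diff=0 [OK], height=0
  node 47: h_left=0, h_right=0, diff=0 [OK], height=1
  node 25: h_left=2, h_right=1, diff=1 [OK], height=3
All nodes satisfy the balance condition.
Result: Balanced


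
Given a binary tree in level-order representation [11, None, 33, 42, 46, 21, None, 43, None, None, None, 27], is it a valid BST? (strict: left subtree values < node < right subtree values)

Level-order array: [11, None, 33, 42, 46, 21, None, 43, None, None, None, 27]
Validate using subtree bounds (lo, hi): at each node, require lo < value < hi,
then recurse left with hi=value and right with lo=value.
Preorder trace (stopping at first violation):
  at node 11 with bounds (-inf, +inf): OK
  at node 33 with bounds (11, +inf): OK
  at node 42 with bounds (11, 33): VIOLATION
Node 42 violates its bound: not (11 < 42 < 33).
Result: Not a valid BST


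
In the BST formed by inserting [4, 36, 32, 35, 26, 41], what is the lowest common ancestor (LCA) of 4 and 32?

Tree insertion order: [4, 36, 32, 35, 26, 41]
Tree (level-order array): [4, None, 36, 32, 41, 26, 35]
In a BST, the LCA of p=4, q=32 is the first node v on the
root-to-leaf path with p <= v <= q (go left if both < v, right if both > v).
Walk from root:
  at 4: 4 <= 4 <= 32, this is the LCA
LCA = 4


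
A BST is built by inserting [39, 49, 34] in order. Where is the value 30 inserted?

Starting tree (level order): [39, 34, 49]
Insertion path: 39 -> 34
Result: insert 30 as left child of 34
Final tree (level order): [39, 34, 49, 30]


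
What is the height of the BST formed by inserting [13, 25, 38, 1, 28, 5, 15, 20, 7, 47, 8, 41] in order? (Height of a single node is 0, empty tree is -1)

Insertion order: [13, 25, 38, 1, 28, 5, 15, 20, 7, 47, 8, 41]
Tree (level-order array): [13, 1, 25, None, 5, 15, 38, None, 7, None, 20, 28, 47, None, 8, None, None, None, None, 41]
Compute height bottom-up (empty subtree = -1):
  height(8) = 1 + max(-1, -1) = 0
  height(7) = 1 + max(-1, 0) = 1
  height(5) = 1 + max(-1, 1) = 2
  height(1) = 1 + max(-1, 2) = 3
  height(20) = 1 + max(-1, -1) = 0
  height(15) = 1 + max(-1, 0) = 1
  height(28) = 1 + max(-1, -1) = 0
  height(41) = 1 + max(-1, -1) = 0
  height(47) = 1 + max(0, -1) = 1
  height(38) = 1 + max(0, 1) = 2
  height(25) = 1 + max(1, 2) = 3
  height(13) = 1 + max(3, 3) = 4
Height = 4


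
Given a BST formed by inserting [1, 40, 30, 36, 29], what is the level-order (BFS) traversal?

Tree insertion order: [1, 40, 30, 36, 29]
Tree (level-order array): [1, None, 40, 30, None, 29, 36]
BFS from the root, enqueuing left then right child of each popped node:
  queue [1] -> pop 1, enqueue [40], visited so far: [1]
  queue [40] -> pop 40, enqueue [30], visited so far: [1, 40]
  queue [30] -> pop 30, enqueue [29, 36], visited so far: [1, 40, 30]
  queue [29, 36] -> pop 29, enqueue [none], visited so far: [1, 40, 30, 29]
  queue [36] -> pop 36, enqueue [none], visited so far: [1, 40, 30, 29, 36]
Result: [1, 40, 30, 29, 36]


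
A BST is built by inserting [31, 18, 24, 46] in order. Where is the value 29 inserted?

Starting tree (level order): [31, 18, 46, None, 24]
Insertion path: 31 -> 18 -> 24
Result: insert 29 as right child of 24
Final tree (level order): [31, 18, 46, None, 24, None, None, None, 29]


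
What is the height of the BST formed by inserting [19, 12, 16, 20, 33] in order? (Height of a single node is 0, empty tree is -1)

Insertion order: [19, 12, 16, 20, 33]
Tree (level-order array): [19, 12, 20, None, 16, None, 33]
Compute height bottom-up (empty subtree = -1):
  height(16) = 1 + max(-1, -1) = 0
  height(12) = 1 + max(-1, 0) = 1
  height(33) = 1 + max(-1, -1) = 0
  height(20) = 1 + max(-1, 0) = 1
  height(19) = 1 + max(1, 1) = 2
Height = 2


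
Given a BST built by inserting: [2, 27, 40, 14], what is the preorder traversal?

Tree insertion order: [2, 27, 40, 14]
Tree (level-order array): [2, None, 27, 14, 40]
Preorder traversal: [2, 27, 14, 40]


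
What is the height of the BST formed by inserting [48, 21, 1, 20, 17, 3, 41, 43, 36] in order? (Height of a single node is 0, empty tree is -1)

Insertion order: [48, 21, 1, 20, 17, 3, 41, 43, 36]
Tree (level-order array): [48, 21, None, 1, 41, None, 20, 36, 43, 17, None, None, None, None, None, 3]
Compute height bottom-up (empty subtree = -1):
  height(3) = 1 + max(-1, -1) = 0
  height(17) = 1 + max(0, -1) = 1
  height(20) = 1 + max(1, -1) = 2
  height(1) = 1 + max(-1, 2) = 3
  height(36) = 1 + max(-1, -1) = 0
  height(43) = 1 + max(-1, -1) = 0
  height(41) = 1 + max(0, 0) = 1
  height(21) = 1 + max(3, 1) = 4
  height(48) = 1 + max(4, -1) = 5
Height = 5


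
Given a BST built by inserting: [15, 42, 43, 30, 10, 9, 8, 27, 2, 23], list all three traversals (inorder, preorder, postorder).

Tree insertion order: [15, 42, 43, 30, 10, 9, 8, 27, 2, 23]
Tree (level-order array): [15, 10, 42, 9, None, 30, 43, 8, None, 27, None, None, None, 2, None, 23]
Inorder (L, root, R): [2, 8, 9, 10, 15, 23, 27, 30, 42, 43]
Preorder (root, L, R): [15, 10, 9, 8, 2, 42, 30, 27, 23, 43]
Postorder (L, R, root): [2, 8, 9, 10, 23, 27, 30, 43, 42, 15]


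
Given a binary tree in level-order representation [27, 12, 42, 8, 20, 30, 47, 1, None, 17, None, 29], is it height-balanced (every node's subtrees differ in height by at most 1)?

Tree (level-order array): [27, 12, 42, 8, 20, 30, 47, 1, None, 17, None, 29]
Definition: a tree is height-balanced if, at every node, |h(left) - h(right)| <= 1 (empty subtree has height -1).
Bottom-up per-node check:
  node 1: h_left=-1, h_right=-1, diff=0 [OK], height=0
  node 8: h_left=0, h_right=-1, diff=1 [OK], height=1
  node 17: h_left=-1, h_right=-1, diff=0 [OK], height=0
  node 20: h_left=0, h_right=-1, diff=1 [OK], height=1
  node 12: h_left=1, h_right=1, diff=0 [OK], height=2
  node 29: h_left=-1, h_right=-1, diff=0 [OK], height=0
  node 30: h_left=0, h_right=-1, diff=1 [OK], height=1
  node 47: h_left=-1, h_right=-1, diff=0 [OK], height=0
  node 42: h_left=1, h_right=0, diff=1 [OK], height=2
  node 27: h_left=2, h_right=2, diff=0 [OK], height=3
All nodes satisfy the balance condition.
Result: Balanced


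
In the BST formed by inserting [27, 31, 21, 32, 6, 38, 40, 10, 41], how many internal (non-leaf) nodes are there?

Tree built from: [27, 31, 21, 32, 6, 38, 40, 10, 41]
Tree (level-order array): [27, 21, 31, 6, None, None, 32, None, 10, None, 38, None, None, None, 40, None, 41]
Rule: An internal node has at least one child.
Per-node child counts:
  node 27: 2 child(ren)
  node 21: 1 child(ren)
  node 6: 1 child(ren)
  node 10: 0 child(ren)
  node 31: 1 child(ren)
  node 32: 1 child(ren)
  node 38: 1 child(ren)
  node 40: 1 child(ren)
  node 41: 0 child(ren)
Matching nodes: [27, 21, 6, 31, 32, 38, 40]
Count of internal (non-leaf) nodes: 7


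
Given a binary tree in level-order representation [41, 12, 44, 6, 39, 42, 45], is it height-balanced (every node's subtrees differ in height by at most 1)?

Tree (level-order array): [41, 12, 44, 6, 39, 42, 45]
Definition: a tree is height-balanced if, at every node, |h(left) - h(right)| <= 1 (empty subtree has height -1).
Bottom-up per-node check:
  node 6: h_left=-1, h_right=-1, diff=0 [OK], height=0
  node 39: h_left=-1, h_right=-1, diff=0 [OK], height=0
  node 12: h_left=0, h_right=0, diff=0 [OK], height=1
  node 42: h_left=-1, h_right=-1, diff=0 [OK], height=0
  node 45: h_left=-1, h_right=-1, diff=0 [OK], height=0
  node 44: h_left=0, h_right=0, diff=0 [OK], height=1
  node 41: h_left=1, h_right=1, diff=0 [OK], height=2
All nodes satisfy the balance condition.
Result: Balanced


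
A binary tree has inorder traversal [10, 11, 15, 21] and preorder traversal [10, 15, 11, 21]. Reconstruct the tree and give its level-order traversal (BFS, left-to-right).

Inorder:  [10, 11, 15, 21]
Preorder: [10, 15, 11, 21]
Algorithm: preorder visits root first, so consume preorder in order;
for each root, split the current inorder slice at that value into
left-subtree inorder and right-subtree inorder, then recurse.
Recursive splits:
  root=10; inorder splits into left=[], right=[11, 15, 21]
  root=15; inorder splits into left=[11], right=[21]
  root=11; inorder splits into left=[], right=[]
  root=21; inorder splits into left=[], right=[]
Reconstructed level-order: [10, 15, 11, 21]


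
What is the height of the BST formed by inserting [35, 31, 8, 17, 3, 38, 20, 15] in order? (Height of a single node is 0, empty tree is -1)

Insertion order: [35, 31, 8, 17, 3, 38, 20, 15]
Tree (level-order array): [35, 31, 38, 8, None, None, None, 3, 17, None, None, 15, 20]
Compute height bottom-up (empty subtree = -1):
  height(3) = 1 + max(-1, -1) = 0
  height(15) = 1 + max(-1, -1) = 0
  height(20) = 1 + max(-1, -1) = 0
  height(17) = 1 + max(0, 0) = 1
  height(8) = 1 + max(0, 1) = 2
  height(31) = 1 + max(2, -1) = 3
  height(38) = 1 + max(-1, -1) = 0
  height(35) = 1 + max(3, 0) = 4
Height = 4


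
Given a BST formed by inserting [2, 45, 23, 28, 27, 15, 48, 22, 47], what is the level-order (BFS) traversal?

Tree insertion order: [2, 45, 23, 28, 27, 15, 48, 22, 47]
Tree (level-order array): [2, None, 45, 23, 48, 15, 28, 47, None, None, 22, 27]
BFS from the root, enqueuing left then right child of each popped node:
  queue [2] -> pop 2, enqueue [45], visited so far: [2]
  queue [45] -> pop 45, enqueue [23, 48], visited so far: [2, 45]
  queue [23, 48] -> pop 23, enqueue [15, 28], visited so far: [2, 45, 23]
  queue [48, 15, 28] -> pop 48, enqueue [47], visited so far: [2, 45, 23, 48]
  queue [15, 28, 47] -> pop 15, enqueue [22], visited so far: [2, 45, 23, 48, 15]
  queue [28, 47, 22] -> pop 28, enqueue [27], visited so far: [2, 45, 23, 48, 15, 28]
  queue [47, 22, 27] -> pop 47, enqueue [none], visited so far: [2, 45, 23, 48, 15, 28, 47]
  queue [22, 27] -> pop 22, enqueue [none], visited so far: [2, 45, 23, 48, 15, 28, 47, 22]
  queue [27] -> pop 27, enqueue [none], visited so far: [2, 45, 23, 48, 15, 28, 47, 22, 27]
Result: [2, 45, 23, 48, 15, 28, 47, 22, 27]
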